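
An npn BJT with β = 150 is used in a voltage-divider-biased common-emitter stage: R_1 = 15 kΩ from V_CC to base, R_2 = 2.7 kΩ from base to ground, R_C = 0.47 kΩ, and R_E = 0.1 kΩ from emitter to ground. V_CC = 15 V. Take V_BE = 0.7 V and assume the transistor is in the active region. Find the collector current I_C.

I_C ≈ 14 mA

Thevenize the base divider: V_Th = V_CC·R_2/(R_1+R_2) = 15×2.7/17.7 = 2.29 V, R_Th = R_1‖R_2 = 2.29 kΩ.
Base-emitter loop: V_Th = I_B·R_Th + V_BE + (β+1)I_B·R_E, so I_B = (2.29 − 0.7) / (2.29 + 151×0.1) = 0.0913 mA.
I_C = β·I_B = 150×0.0913 = 13.7 mA, and I_E = (β+1)I_B = 13.8 mA.
V_CE = V_CC − I_C·R_C − I_E·R_E = 15 − 13.7×0.47 − 13.8×0.1 = 7.18 V.
V_CE = 7.18 V > 0.2 V confirms active-region operation.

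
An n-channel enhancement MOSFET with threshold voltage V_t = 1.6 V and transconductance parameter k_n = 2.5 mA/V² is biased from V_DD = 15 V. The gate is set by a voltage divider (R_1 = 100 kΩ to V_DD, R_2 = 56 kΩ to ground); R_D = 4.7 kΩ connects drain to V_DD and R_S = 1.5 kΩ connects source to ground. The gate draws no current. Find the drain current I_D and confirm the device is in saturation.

V_G = V_DD·R_2/(R_1+R_2) = 15×56/156 = 5.38 V.
Assume saturation: I_D = (k_n/2)(V_GS − V_t)² with V_GS = V_G − I_D·R_S = 5.38 − 1.5·I_D.
Substituting gives 2.81·I_D² − 15.2·I_D + 17.9 = 0, with roots I_D = 1.74 or 3.66 mA.
The root I_D = 3.66 mA gives V_GS = -0.112 V ≤ V_t, so take I_D = 1.74 mA.
Then V_GS = 2.78 V and V_DS = V_DD − I_D(R_D+R_S) = 15 − 1.74×6.2 = 4.23 V.
Saturation requires V_DS ≥ V_GS − V_t = 1.18 V; 4.23 ≥ 1.18 ✓.

I_D ≈ 1.7 mA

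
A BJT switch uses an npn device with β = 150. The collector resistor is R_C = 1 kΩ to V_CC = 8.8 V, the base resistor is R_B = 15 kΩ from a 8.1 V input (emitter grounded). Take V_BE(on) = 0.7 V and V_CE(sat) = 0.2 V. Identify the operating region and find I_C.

Assume active: I_B = (8.1 − 0.7)/15 = 0.493 mA, giving I_C = β·I_B = 74 mA.
But then V_CE = 8.8 − 74×1 = -65.2 V < V_CE(sat) = 0.2 V — impossible in the active region.
So the transistor is saturated. With V_CE = 0.2 V, I_C = (V_CC − 0.2)/R_C = 8.6/1 = 8.6 mA.
Check: β·I_B = 74 mA > I_C = 8.6 mA, confirming saturation.

saturation; I_C ≈ 8.6 mA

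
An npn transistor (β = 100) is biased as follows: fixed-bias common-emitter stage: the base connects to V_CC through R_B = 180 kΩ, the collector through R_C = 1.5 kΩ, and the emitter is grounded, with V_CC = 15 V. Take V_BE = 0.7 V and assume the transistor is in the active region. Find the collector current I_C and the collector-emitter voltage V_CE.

I_C ≈ 7.9 mA, V_CE ≈ 3.1 V

Base loop: V_CC = I_B·R_B + V_BE, so I_B = (15 − 0.7)/180 kΩ = 0.0794 mA.
In the active region I_C = β·I_B = 100 × 0.0794 = 7.94 mA.
Collector loop: V_CE = V_CC − I_C·R_C = 15 − 7.94×1.5 = 3.08 V.
Since V_CE = 3.08 V > V_CE(sat) ≈ 0.2 V, the transistor is in the active region as assumed.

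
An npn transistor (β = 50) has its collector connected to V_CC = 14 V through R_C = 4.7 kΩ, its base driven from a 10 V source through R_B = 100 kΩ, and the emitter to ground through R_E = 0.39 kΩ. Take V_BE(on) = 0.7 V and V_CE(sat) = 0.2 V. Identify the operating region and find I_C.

Assume active: I_B = (10 − 0.7)/(100 + 51×0.39) = 0.0776 mA, I_C = β·I_B = 3.88 mA.
Then V_CE = 14 − 3.88×4.7 − 3.96×0.39 = -5.77 V < 0.2 V — the active assumption fails.
Re-solve with V_CE = 0.2 V. KCL at the emitter: V_E/R_E = (V_BB−0.7−V_E)/R_B + (V_CC−0.2−V_E)/R_C, giving V_E = 1.09 V.
I_C = (V_CC − 0.2 − V_E)/R_C = (13.8 − 1.09)/4.7 = 2.7 mA.
Check: I_B = (9.3 − 1.09)/100 = 0.0821 mA, and β·I_B = 4.11 mA > I_C, confirming saturation.

saturation; I_C ≈ 2.7 mA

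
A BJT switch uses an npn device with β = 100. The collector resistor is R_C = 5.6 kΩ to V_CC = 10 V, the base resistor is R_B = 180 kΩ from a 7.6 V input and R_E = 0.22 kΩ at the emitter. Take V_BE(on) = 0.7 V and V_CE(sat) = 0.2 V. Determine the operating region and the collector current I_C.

Assume active: I_B = (7.6 − 0.7)/(180 + 101×0.22) = 0.0341 mA, I_C = β·I_B = 3.41 mA.
Then V_CE = 10 − 3.41×5.6 − 3.45×0.22 = -9.87 V < 0.2 V — the active assumption fails.
Re-solve with V_CE = 0.2 V. KCL at the emitter: V_E/R_E = (V_BB−0.7−V_E)/R_B + (V_CC−0.2−V_E)/R_C, giving V_E = 0.378 V.
I_C = (V_CC − 0.2 − V_E)/R_C = (9.8 − 0.378)/5.6 = 1.68 mA.
Check: I_B = (6.9 − 0.378)/180 = 0.0362 mA, and β·I_B = 3.62 mA > I_C, confirming saturation.

saturation; I_C ≈ 1.7 mA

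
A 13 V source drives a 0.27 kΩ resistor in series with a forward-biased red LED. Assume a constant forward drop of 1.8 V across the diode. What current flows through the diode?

KVL around the loop: 13 = V_D + I·R = 1.8 + I × 0.27 kΩ.
So I = (13 − 1.8) / 0.27 kΩ = 11.2 / 0.27 = 41.5 mA.

I ≈ 41 mA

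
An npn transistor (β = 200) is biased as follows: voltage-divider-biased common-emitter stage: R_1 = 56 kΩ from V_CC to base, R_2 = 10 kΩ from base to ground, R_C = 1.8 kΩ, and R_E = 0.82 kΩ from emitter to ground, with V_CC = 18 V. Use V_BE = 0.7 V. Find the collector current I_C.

Thevenize the base divider: V_Th = V_CC·R_2/(R_1+R_2) = 18×10/66 = 2.73 V, R_Th = R_1‖R_2 = 8.48 kΩ.
Base-emitter loop: V_Th = I_B·R_Th + V_BE + (β+1)I_B·R_E, so I_B = (2.73 − 0.7) / (8.48 + 201×0.82) = 0.0117 mA.
I_C = β·I_B = 200×0.0117 = 2.34 mA, and I_E = (β+1)I_B = 2.35 mA.
V_CE = V_CC − I_C·R_C − I_E·R_E = 18 − 2.34×1.8 − 2.35×0.82 = 11.9 V.
V_CE = 11.9 V > 0.2 V confirms active-region operation.

I_C ≈ 2.3 mA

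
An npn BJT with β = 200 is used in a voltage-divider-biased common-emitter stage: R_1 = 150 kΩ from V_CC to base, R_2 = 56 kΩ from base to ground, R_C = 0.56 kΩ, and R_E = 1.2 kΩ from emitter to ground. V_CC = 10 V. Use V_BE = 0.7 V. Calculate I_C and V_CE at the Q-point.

I_C ≈ 1.4 mA, V_CE ≈ 7.5 V

Thevenize the base divider: V_Th = V_CC·R_2/(R_1+R_2) = 10×56/206 = 2.72 V, R_Th = R_1‖R_2 = 40.8 kΩ.
Base-emitter loop: V_Th = I_B·R_Th + V_BE + (β+1)I_B·R_E, so I_B = (2.72 − 0.7) / (40.8 + 201×1.2) = 0.00716 mA.
I_C = β·I_B = 200×0.00716 = 1.43 mA, and I_E = (β+1)I_B = 1.44 mA.
V_CE = V_CC − I_C·R_C − I_E·R_E = 10 − 1.43×0.56 − 1.44×1.2 = 7.47 V.
V_CE = 7.47 V > 0.2 V confirms active-region operation.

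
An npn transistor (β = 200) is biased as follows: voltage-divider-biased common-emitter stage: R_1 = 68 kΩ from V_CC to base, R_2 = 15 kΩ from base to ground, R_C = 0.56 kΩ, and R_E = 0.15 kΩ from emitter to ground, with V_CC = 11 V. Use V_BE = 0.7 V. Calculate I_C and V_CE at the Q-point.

I_C ≈ 6.1 mA, V_CE ≈ 6.7 V

Thevenize the base divider: V_Th = V_CC·R_2/(R_1+R_2) = 11×15/83 = 1.99 V, R_Th = R_1‖R_2 = 12.3 kΩ.
Base-emitter loop: V_Th = I_B·R_Th + V_BE + (β+1)I_B·R_E, so I_B = (1.99 − 0.7) / (12.3 + 201×0.15) = 0.0303 mA.
I_C = β·I_B = 200×0.0303 = 6.07 mA, and I_E = (β+1)I_B = 6.1 mA.
V_CE = V_CC − I_C·R_C − I_E·R_E = 11 − 6.07×0.56 − 6.1×0.15 = 6.69 V.
V_CE = 6.69 V > 0.2 V confirms active-region operation.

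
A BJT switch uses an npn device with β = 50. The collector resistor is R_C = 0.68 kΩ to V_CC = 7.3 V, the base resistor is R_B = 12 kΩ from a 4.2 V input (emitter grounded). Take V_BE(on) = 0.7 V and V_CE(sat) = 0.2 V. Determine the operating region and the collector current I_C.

saturation; I_C ≈ 10 mA

Assume active: I_B = (4.2 − 0.7)/12 = 0.292 mA, giving I_C = β·I_B = 14.6 mA.
But then V_CE = 7.3 − 14.6×0.68 = -2.62 V < V_CE(sat) = 0.2 V — impossible in the active region.
So the transistor is saturated. With V_CE = 0.2 V, I_C = (V_CC − 0.2)/R_C = 7.1/0.68 = 10.4 mA.
Check: β·I_B = 14.6 mA > I_C = 10.4 mA, confirming saturation.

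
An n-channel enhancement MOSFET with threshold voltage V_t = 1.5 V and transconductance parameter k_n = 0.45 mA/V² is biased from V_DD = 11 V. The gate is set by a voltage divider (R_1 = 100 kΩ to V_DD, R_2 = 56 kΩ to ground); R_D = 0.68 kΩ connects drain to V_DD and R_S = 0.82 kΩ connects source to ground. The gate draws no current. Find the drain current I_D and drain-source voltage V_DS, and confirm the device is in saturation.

V_G = V_DD·R_2/(R_1+R_2) = 11×56/156 = 3.95 V.
Assume saturation: I_D = (k_n/2)(V_GS − V_t)² with V_GS = V_G − I_D·R_S = 3.95 − 0.82·I_D.
Substituting gives 0.151·I_D² − 1.9·I_D + 1.35 = 0, with roots I_D = 0.754 or 11.8 mA.
The root I_D = 11.8 mA gives V_GS = -5.75 V ≤ V_t, so take I_D = 0.754 mA.
Then V_GS = 3.33 V and V_DS = V_DD − I_D(R_D+R_S) = 11 − 0.754×1.5 = 9.87 V.
Saturation requires V_DS ≥ V_GS − V_t = 1.83 V; 9.87 ≥ 1.83 ✓.

I_D ≈ 0.75 mA, V_DS ≈ 9.9 V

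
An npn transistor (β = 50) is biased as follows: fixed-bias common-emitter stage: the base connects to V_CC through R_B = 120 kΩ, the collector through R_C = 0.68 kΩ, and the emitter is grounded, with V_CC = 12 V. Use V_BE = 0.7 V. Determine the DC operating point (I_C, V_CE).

I_C ≈ 4.7 mA, V_CE ≈ 8.8 V

Base loop: V_CC = I_B·R_B + V_BE, so I_B = (12 − 0.7)/120 kΩ = 0.0942 mA.
In the active region I_C = β·I_B = 50 × 0.0942 = 4.71 mA.
Collector loop: V_CE = V_CC − I_C·R_C = 12 − 4.71×0.68 = 8.8 V.
Since V_CE = 8.8 V > V_CE(sat) ≈ 0.2 V, the transistor is in the active region as assumed.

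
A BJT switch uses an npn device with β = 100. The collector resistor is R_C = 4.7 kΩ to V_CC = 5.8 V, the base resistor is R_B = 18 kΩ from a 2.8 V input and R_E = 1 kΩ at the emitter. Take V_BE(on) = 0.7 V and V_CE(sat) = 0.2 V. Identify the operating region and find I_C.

saturation; I_C ≈ 0.97 mA

Assume active: I_B = (2.8 − 0.7)/(18 + 101×1) = 0.0176 mA, I_C = β·I_B = 1.76 mA.
Then V_CE = 5.8 − 1.76×4.7 − 1.78×1 = -4.28 V < 0.2 V — the active assumption fails.
Re-solve with V_CE = 0.2 V. KCL at the emitter: V_E/R_E = (V_BB−0.7−V_E)/R_B + (V_CC−0.2−V_E)/R_C, giving V_E = 1.03 V.
I_C = (V_CC − 0.2 − V_E)/R_C = (5.6 − 1.03)/4.7 = 0.972 mA.
Check: I_B = (2.1 − 1.03)/18 = 0.0594 mA, and β·I_B = 5.94 mA > I_C, confirming saturation.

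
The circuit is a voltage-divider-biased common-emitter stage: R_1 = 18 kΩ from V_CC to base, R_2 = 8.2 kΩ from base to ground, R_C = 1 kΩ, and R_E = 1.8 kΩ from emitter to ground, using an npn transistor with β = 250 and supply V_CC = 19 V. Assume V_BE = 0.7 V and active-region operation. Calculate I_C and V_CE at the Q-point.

I_C ≈ 2.9 mA, V_CE ≈ 11 V

Thevenize the base divider: V_Th = V_CC·R_2/(R_1+R_2) = 19×8.2/26.2 = 5.95 V, R_Th = R_1‖R_2 = 5.63 kΩ.
Base-emitter loop: V_Th = I_B·R_Th + V_BE + (β+1)I_B·R_E, so I_B = (5.95 − 0.7) / (5.63 + 251×1.8) = 0.0115 mA.
I_C = β·I_B = 250×0.0115 = 2.87 mA, and I_E = (β+1)I_B = 2.88 mA.
V_CE = V_CC − I_C·R_C − I_E·R_E = 19 − 2.87×1 − 2.88×1.8 = 11 V.
V_CE = 11 V > 0.2 V confirms active-region operation.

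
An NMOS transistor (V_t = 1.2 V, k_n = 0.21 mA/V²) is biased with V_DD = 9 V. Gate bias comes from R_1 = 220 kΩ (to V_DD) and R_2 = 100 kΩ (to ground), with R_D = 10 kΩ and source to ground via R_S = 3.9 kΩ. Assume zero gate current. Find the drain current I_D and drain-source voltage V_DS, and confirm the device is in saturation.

V_G = V_DD·R_2/(R_1+R_2) = 9×100/320 = 2.81 V.
Assume saturation: I_D = (k_n/2)(V_GS − V_t)² with V_GS = V_G − I_D·R_S = 2.81 − 3.9·I_D.
Substituting gives 1.6·I_D² − 2.32·I_D + 0.273 = 0, with roots I_D = 0.129 or 1.32 mA.
The root I_D = 1.32 mA gives V_GS = -2.35 V ≤ V_t, so take I_D = 0.129 mA.
Then V_GS = 2.31 V and V_DS = V_DD − I_D(R_D+R_S) = 9 − 0.129×13.9 = 7.21 V.
Saturation requires V_DS ≥ V_GS − V_t = 1.11 V; 7.21 ≥ 1.11 ✓.

I_D ≈ 0.13 mA, V_DS ≈ 7.2 V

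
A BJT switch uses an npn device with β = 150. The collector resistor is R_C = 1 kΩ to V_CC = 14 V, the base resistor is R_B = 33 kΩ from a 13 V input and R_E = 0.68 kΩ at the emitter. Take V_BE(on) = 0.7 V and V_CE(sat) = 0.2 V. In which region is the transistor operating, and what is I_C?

Assume active: I_B = (13 − 0.7)/(33 + 151×0.68) = 0.0907 mA, I_C = β·I_B = 13.6 mA.
Then V_CE = 14 − 13.6×1 − 13.7×0.68 = -8.91 V < 0.2 V — the active assumption fails.
Re-solve with V_CE = 0.2 V. KCL at the emitter: V_E/R_E = (V_BB−0.7−V_E)/R_B + (V_CC−0.2−V_E)/R_C, giving V_E = 5.67 V.
I_C = (V_CC − 0.2 − V_E)/R_C = (13.8 − 5.67)/1 = 8.13 mA.
Check: I_B = (12.3 − 5.67)/33 = 0.201 mA, and β·I_B = 30.1 mA > I_C, confirming saturation.

saturation; I_C ≈ 8.1 mA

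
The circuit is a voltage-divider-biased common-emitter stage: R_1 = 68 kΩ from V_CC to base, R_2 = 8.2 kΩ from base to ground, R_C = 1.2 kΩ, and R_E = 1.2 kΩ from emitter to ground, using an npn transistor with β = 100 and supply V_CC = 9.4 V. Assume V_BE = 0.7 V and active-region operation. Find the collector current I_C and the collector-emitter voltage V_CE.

Thevenize the base divider: V_Th = V_CC·R_2/(R_1+R_2) = 9.4×8.2/76.2 = 1.01 V, R_Th = R_1‖R_2 = 7.32 kΩ.
Base-emitter loop: V_Th = I_B·R_Th + V_BE + (β+1)I_B·R_E, so I_B = (1.01 − 0.7) / (7.32 + 101×1.2) = 0.00242 mA.
I_C = β·I_B = 100×0.00242 = 0.242 mA, and I_E = (β+1)I_B = 0.245 mA.
V_CE = V_CC − I_C·R_C − I_E·R_E = 9.4 − 0.242×1.2 − 0.245×1.2 = 8.82 V.
V_CE = 8.82 V > 0.2 V confirms active-region operation.

I_C ≈ 0.24 mA, V_CE ≈ 8.8 V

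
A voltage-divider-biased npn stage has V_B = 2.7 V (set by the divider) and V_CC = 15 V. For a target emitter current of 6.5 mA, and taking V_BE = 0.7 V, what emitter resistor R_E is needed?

V_E = V_B − V_BE = 2.7 − 0.7 = 2 V.
R_E = V_E / I_E = 2 / 6.5 = 0.308 kΩ.

R_E ≈ 0.31 kΩ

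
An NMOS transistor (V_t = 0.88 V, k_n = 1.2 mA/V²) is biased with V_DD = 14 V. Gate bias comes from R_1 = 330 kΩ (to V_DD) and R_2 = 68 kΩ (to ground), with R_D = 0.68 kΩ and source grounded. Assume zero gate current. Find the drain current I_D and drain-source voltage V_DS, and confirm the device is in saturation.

I_D ≈ 1.4 mA, V_DS ≈ 13 V

V_G = V_DD·R_2/(R_1+R_2) = 14×68/398 = 2.39 V. With the source grounded, V_GS = V_G = 2.39 V.
Assume saturation: I_D = (k_n/2)(V_GS − V_t)² = (1.2/2)×(2.39 − 0.88)² = 0.6×1.51² = 1.37 mA.
V_DS = V_DD − I_D·R_D = 14 − 1.37×0.68 = 13.1 V.
Saturation requires V_DS ≥ V_GS − V_t = 1.51 V; 13.1 ≥ 1.51 ✓.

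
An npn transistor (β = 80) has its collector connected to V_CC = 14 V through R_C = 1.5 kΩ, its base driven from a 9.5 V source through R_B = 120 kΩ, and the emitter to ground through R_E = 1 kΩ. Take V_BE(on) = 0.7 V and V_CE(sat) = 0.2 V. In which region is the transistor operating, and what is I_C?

Assume active. Base-emitter loop: I_B = (V_BB − V_BE)/(R_B + (β+1)R_E) = (9.5 − 0.7)/(120 + 81×1) = 0.0438 mA.
I_C = β·I_B = 80×0.0438 = 3.5 mA.
V_CE = V_CC − I_C·R_C − I_E·R_E = 14 − 3.5×1.5 − 3.55×1 = 5.2 V > V_CE(sat), so the active-region assumption holds.

active; I_C ≈ 3.5 mA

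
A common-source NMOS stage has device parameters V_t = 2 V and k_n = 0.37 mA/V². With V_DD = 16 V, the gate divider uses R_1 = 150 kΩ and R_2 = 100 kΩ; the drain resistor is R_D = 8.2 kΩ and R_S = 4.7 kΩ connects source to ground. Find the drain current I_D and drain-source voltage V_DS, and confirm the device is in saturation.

I_D ≈ 0.56 mA, V_DS ≈ 8.7 V

V_G = V_DD·R_2/(R_1+R_2) = 16×100/250 = 6.4 V.
Assume saturation: I_D = (k_n/2)(V_GS − V_t)² with V_GS = V_G − I_D·R_S = 6.4 − 4.7·I_D.
Substituting gives 4.09·I_D² − 8.65·I_D + 3.58 = 0, with roots I_D = 0.565 or 1.55 mA.
The root I_D = 1.55 mA gives V_GS = -0.897 V ≤ V_t, so take I_D = 0.565 mA.
Then V_GS = 3.75 V and V_DS = V_DD − I_D(R_D+R_S) = 16 − 0.565×12.9 = 8.72 V.
Saturation requires V_DS ≥ V_GS − V_t = 1.75 V; 8.72 ≥ 1.75 ✓.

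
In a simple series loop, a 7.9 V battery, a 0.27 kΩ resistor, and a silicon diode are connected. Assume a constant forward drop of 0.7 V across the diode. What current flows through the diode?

KVL around the loop: 7.9 = V_D + I·R = 0.7 + I × 0.27 kΩ.
So I = (7.9 − 0.7) / 0.27 kΩ = 7.2 / 0.27 = 26.7 mA.

I ≈ 27 mA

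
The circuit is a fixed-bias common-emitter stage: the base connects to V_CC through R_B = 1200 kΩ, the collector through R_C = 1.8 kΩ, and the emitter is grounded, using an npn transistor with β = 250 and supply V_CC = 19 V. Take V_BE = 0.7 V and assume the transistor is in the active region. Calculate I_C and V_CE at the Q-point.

Base loop: V_CC = I_B·R_B + V_BE, so I_B = (19 − 0.7)/1200 kΩ = 0.0153 mA.
In the active region I_C = β·I_B = 250 × 0.0153 = 3.81 mA.
Collector loop: V_CE = V_CC − I_C·R_C = 19 − 3.81×1.8 = 12.1 V.
Since V_CE = 12.1 V > V_CE(sat) ≈ 0.2 V, the transistor is in the active region as assumed.

I_C ≈ 3.8 mA, V_CE ≈ 12 V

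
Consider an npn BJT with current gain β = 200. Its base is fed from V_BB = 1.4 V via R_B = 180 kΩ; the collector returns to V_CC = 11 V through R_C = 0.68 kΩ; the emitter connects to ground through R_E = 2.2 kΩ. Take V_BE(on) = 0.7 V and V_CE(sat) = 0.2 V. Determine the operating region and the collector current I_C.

Assume active. Base-emitter loop: I_B = (V_BB − V_BE)/(R_B + (β+1)R_E) = (1.4 − 0.7)/(180 + 201×2.2) = 0.00113 mA.
I_C = β·I_B = 200×0.00113 = 0.225 mA.
V_CE = V_CC − I_C·R_C − I_E·R_E = 11 − 0.225×0.68 − 0.226×2.2 = 10.3 V > V_CE(sat), so the active-region assumption holds.

active; I_C ≈ 0.23 mA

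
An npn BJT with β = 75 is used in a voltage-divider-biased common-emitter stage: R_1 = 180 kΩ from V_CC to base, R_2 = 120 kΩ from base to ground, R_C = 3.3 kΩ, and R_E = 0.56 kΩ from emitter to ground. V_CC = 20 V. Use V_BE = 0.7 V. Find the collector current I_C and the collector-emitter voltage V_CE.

Thevenize the base divider: V_Th = V_CC·R_2/(R_1+R_2) = 20×120/300 = 8 V, R_Th = R_1‖R_2 = 72 kΩ.
Base-emitter loop: V_Th = I_B·R_Th + V_BE + (β+1)I_B·R_E, so I_B = (8 − 0.7) / (72 + 76×0.56) = 0.0637 mA.
I_C = β·I_B = 75×0.0637 = 4.78 mA, and I_E = (β+1)I_B = 4.84 mA.
V_CE = V_CC − I_C·R_C − I_E·R_E = 20 − 4.78×3.3 − 4.84×0.56 = 1.52 V.
V_CE = 1.52 V > 0.2 V confirms active-region operation.

I_C ≈ 4.8 mA, V_CE ≈ 1.5 V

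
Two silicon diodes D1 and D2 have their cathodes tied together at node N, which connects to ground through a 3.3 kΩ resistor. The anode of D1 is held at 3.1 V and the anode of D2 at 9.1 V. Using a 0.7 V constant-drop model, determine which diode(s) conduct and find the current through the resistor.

Assume both conduct. Then node N would need to be at both 3.1−0.7 = 2.4 V and 9.1−0.7 = 8.4 V, which is impossible.
Assume only D2 conducts: V_N = 9.1 − 0.7 = 8.4 V, so I_R = 8.4/3.3 = 2.55 mA.
Check D1: its anode-to-cathode voltage is 3.1 − 8.4 = -5.3 V < 0.7 V, so it is off. The assumption is consistent.

Only D2 conducts; I_R ≈ 2.5 mA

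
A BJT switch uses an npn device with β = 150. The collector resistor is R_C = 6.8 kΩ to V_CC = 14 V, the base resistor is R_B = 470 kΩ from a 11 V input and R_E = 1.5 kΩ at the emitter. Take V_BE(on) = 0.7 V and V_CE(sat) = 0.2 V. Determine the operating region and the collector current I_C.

Assume active: I_B = (11 − 0.7)/(470 + 151×1.5) = 0.0148 mA, I_C = β·I_B = 2.22 mA.
Then V_CE = 14 − 2.22×6.8 − 2.23×1.5 = -4.43 V < 0.2 V — the active assumption fails.
Re-solve with V_CE = 0.2 V. KCL at the emitter: V_E/R_E = (V_BB−0.7−V_E)/R_B + (V_CC−0.2−V_E)/R_C, giving V_E = 2.51 V.
I_C = (V_CC − 0.2 − V_E)/R_C = (13.8 − 2.51)/6.8 = 1.66 mA.
Check: I_B = (10.3 − 2.51)/470 = 0.0166 mA, and β·I_B = 2.48 mA > I_C, confirming saturation.

saturation; I_C ≈ 1.7 mA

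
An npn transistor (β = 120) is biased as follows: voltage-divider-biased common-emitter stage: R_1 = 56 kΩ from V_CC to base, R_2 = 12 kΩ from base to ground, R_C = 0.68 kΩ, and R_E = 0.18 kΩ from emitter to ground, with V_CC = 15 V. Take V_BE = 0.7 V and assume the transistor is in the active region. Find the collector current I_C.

Thevenize the base divider: V_Th = V_CC·R_2/(R_1+R_2) = 15×12/68 = 2.65 V, R_Th = R_1‖R_2 = 9.88 kΩ.
Base-emitter loop: V_Th = I_B·R_Th + V_BE + (β+1)I_B·R_E, so I_B = (2.65 − 0.7) / (9.88 + 121×0.18) = 0.0615 mA.
I_C = β·I_B = 120×0.0615 = 7.38 mA, and I_E = (β+1)I_B = 7.44 mA.
V_CE = V_CC − I_C·R_C − I_E·R_E = 15 − 7.38×0.68 − 7.44×0.18 = 8.64 V.
V_CE = 8.64 V > 0.2 V confirms active-region operation.

I_C ≈ 7.4 mA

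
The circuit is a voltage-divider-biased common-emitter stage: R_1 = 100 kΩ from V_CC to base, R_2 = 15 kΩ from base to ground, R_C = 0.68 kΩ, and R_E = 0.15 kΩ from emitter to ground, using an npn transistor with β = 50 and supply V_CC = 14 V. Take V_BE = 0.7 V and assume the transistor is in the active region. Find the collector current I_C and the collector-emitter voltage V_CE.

Thevenize the base divider: V_Th = V_CC·R_2/(R_1+R_2) = 14×15/115 = 1.83 V, R_Th = R_1‖R_2 = 13 kΩ.
Base-emitter loop: V_Th = I_B·R_Th + V_BE + (β+1)I_B·R_E, so I_B = (1.83 − 0.7) / (13 + 51×0.15) = 0.0544 mA.
I_C = β·I_B = 50×0.0544 = 2.72 mA, and I_E = (β+1)I_B = 2.78 mA.
V_CE = V_CC − I_C·R_C − I_E·R_E = 14 − 2.72×0.68 − 2.78×0.15 = 11.7 V.
V_CE = 11.7 V > 0.2 V confirms active-region operation.

I_C ≈ 2.7 mA, V_CE ≈ 12 V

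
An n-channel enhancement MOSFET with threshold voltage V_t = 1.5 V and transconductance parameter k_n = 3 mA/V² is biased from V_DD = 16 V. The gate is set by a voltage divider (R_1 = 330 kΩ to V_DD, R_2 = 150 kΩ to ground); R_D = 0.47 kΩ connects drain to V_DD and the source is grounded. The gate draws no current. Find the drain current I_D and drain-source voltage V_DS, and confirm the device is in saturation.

I_D ≈ 18 mA, V_DS ≈ 7.4 V

V_G = V_DD·R_2/(R_1+R_2) = 16×150/480 = 5 V. With the source grounded, V_GS = V_G = 5 V.
Assume saturation: I_D = (k_n/2)(V_GS − V_t)² = (3/2)×(5 − 1.5)² = 1.5×3.5² = 18.4 mA.
V_DS = V_DD − I_D·R_D = 16 − 18.4×0.47 = 7.36 V.
Saturation requires V_DS ≥ V_GS − V_t = 3.5 V; 7.36 ≥ 3.5 ✓.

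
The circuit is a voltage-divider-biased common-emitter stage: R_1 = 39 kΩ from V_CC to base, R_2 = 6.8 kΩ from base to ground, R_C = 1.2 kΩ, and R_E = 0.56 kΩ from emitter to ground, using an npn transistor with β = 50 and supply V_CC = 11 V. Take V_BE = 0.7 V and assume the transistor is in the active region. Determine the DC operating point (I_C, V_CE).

Thevenize the base divider: V_Th = V_CC·R_2/(R_1+R_2) = 11×6.8/45.8 = 1.63 V, R_Th = R_1‖R_2 = 5.79 kΩ.
Base-emitter loop: V_Th = I_B·R_Th + V_BE + (β+1)I_B·R_E, so I_B = (1.63 − 0.7) / (5.79 + 51×0.56) = 0.0272 mA.
I_C = β·I_B = 50×0.0272 = 1.36 mA, and I_E = (β+1)I_B = 1.39 mA.
V_CE = V_CC − I_C·R_C − I_E·R_E = 11 − 1.36×1.2 − 1.39×0.56 = 8.59 V.
V_CE = 8.59 V > 0.2 V confirms active-region operation.

I_C ≈ 1.4 mA, V_CE ≈ 8.6 V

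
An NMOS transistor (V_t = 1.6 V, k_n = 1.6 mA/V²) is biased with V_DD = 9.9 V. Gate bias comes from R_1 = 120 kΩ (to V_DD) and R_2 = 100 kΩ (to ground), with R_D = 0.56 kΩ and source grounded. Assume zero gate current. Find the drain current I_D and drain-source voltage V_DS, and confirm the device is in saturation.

V_G = V_DD·R_2/(R_1+R_2) = 9.9×100/220 = 4.5 V. With the source grounded, V_GS = V_G = 4.5 V.
Assume saturation: I_D = (k_n/2)(V_GS − V_t)² = (1.6/2)×(4.5 − 1.6)² = 0.8×2.9² = 6.73 mA.
V_DS = V_DD − I_D·R_D = 9.9 − 6.73×0.56 = 6.13 V.
Saturation requires V_DS ≥ V_GS − V_t = 2.9 V; 6.13 ≥ 2.9 ✓.

I_D ≈ 6.7 mA, V_DS ≈ 6.1 V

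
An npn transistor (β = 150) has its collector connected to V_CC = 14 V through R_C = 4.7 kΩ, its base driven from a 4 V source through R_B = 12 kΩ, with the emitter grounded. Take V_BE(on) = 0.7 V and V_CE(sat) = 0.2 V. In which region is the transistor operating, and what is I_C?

saturation; I_C ≈ 2.9 mA

Assume active: I_B = (4 − 0.7)/12 = 0.275 mA, giving I_C = β·I_B = 41.2 mA.
But then V_CE = 14 − 41.2×4.7 = -180 V < V_CE(sat) = 0.2 V — impossible in the active region.
So the transistor is saturated. With V_CE = 0.2 V, I_C = (V_CC − 0.2)/R_C = 13.8/4.7 = 2.94 mA.
Check: β·I_B = 41.2 mA > I_C = 2.94 mA, confirming saturation.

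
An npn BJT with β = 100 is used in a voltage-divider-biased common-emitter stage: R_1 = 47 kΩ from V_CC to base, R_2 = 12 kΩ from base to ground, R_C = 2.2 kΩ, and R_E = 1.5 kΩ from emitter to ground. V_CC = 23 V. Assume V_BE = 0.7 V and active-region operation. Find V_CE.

Thevenize the base divider: V_Th = V_CC·R_2/(R_1+R_2) = 23×12/59 = 4.68 V, R_Th = R_1‖R_2 = 9.56 kΩ.
Base-emitter loop: V_Th = I_B·R_Th + V_BE + (β+1)I_B·R_E, so I_B = (4.68 − 0.7) / (9.56 + 101×1.5) = 0.0247 mA.
I_C = β·I_B = 100×0.0247 = 2.47 mA, and I_E = (β+1)I_B = 2.49 mA.
V_CE = V_CC − I_C·R_C − I_E·R_E = 23 − 2.47×2.2 − 2.49×1.5 = 13.8 V.
V_CE = 13.8 V > 0.2 V confirms active-region operation.

V_CE ≈ 14 V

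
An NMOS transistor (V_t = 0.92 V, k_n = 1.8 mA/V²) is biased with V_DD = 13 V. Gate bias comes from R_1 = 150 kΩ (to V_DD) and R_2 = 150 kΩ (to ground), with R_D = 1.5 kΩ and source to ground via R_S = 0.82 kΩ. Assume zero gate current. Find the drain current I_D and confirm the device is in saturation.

V_G = V_DD·R_2/(R_1+R_2) = 13×150/300 = 6.5 V.
Assume saturation: I_D = (k_n/2)(V_GS − V_t)² with V_GS = V_G − I_D·R_S = 6.5 − 0.82·I_D.
Substituting gives 0.605·I_D² − 9.24·I_D + 28 = 0, with roots I_D = 4.18 or 11.1 mA.
The root I_D = 11.1 mA gives V_GS = -2.59 V ≤ V_t, so take I_D = 4.18 mA.
Then V_GS = 3.07 V and V_DS = V_DD − I_D(R_D+R_S) = 13 − 4.18×2.32 = 3.31 V.
Saturation requires V_DS ≥ V_GS − V_t = 2.15 V; 3.31 ≥ 2.15 ✓.

I_D ≈ 4.2 mA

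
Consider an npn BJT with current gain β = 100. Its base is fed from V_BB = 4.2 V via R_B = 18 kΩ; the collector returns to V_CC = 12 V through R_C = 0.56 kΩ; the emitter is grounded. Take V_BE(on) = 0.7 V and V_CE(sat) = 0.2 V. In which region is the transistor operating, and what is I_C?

Assume active. Base-emitter loop: I_B = (V_BB − V_BE)/R_B = (4.2 − 0.7)/18 = 0.194 mA.
I_C = β·I_B = 100×0.194 = 19.4 mA.
V_CE = V_CC − I_C·R_C = 12 − 19.4×0.56 = 1.11 V > V_CE(sat), so the active-region assumption holds.

active; I_C ≈ 19 mA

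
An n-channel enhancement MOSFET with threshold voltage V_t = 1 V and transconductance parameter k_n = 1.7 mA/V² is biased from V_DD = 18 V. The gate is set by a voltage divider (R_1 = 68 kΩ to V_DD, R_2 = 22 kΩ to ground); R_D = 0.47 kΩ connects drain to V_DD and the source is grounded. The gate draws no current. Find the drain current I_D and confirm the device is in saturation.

V_G = V_DD·R_2/(R_1+R_2) = 18×22/90 = 4.4 V. With the source grounded, V_GS = V_G = 4.4 V.
Assume saturation: I_D = (k_n/2)(V_GS − V_t)² = (1.7/2)×(4.4 − 1)² = 0.85×3.4² = 9.83 mA.
V_DS = V_DD − I_D·R_D = 18 − 9.83×0.47 = 13.4 V.
Saturation requires V_DS ≥ V_GS − V_t = 3.4 V; 13.4 ≥ 3.4 ✓.

I_D ≈ 9.8 mA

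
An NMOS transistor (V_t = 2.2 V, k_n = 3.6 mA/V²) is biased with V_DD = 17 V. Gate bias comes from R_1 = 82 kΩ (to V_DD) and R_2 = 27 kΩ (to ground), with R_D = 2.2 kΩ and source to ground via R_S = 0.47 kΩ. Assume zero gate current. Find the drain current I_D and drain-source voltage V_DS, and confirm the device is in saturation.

I_D ≈ 2 mA, V_DS ≈ 12 V

V_G = V_DD·R_2/(R_1+R_2) = 17×27/109 = 4.21 V.
Assume saturation: I_D = (k_n/2)(V_GS − V_t)² with V_GS = V_G − I_D·R_S = 4.21 − 0.47·I_D.
Substituting gives 0.398·I_D² − 4.4·I_D + 7.28 = 0, with roots I_D = 2.02 or 9.05 mA.
The root I_D = 9.05 mA gives V_GS = -0.0422 V ≤ V_t, so take I_D = 2.02 mA.
Then V_GS = 3.26 V and V_DS = V_DD − I_D(R_D+R_S) = 17 − 2.02×2.67 = 11.6 V.
Saturation requires V_DS ≥ V_GS − V_t = 1.06 V; 11.6 ≥ 1.06 ✓.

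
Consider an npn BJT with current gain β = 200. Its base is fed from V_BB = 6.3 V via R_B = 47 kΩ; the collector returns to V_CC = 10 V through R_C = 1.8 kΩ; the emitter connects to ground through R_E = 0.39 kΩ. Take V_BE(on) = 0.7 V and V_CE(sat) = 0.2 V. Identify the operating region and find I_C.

Assume active: I_B = (6.3 − 0.7)/(47 + 201×0.39) = 0.0447 mA, I_C = β·I_B = 8.93 mA.
Then V_CE = 10 − 8.93×1.8 − 8.98×0.39 = -9.58 V < 0.2 V — the active assumption fails.
Re-solve with V_CE = 0.2 V. KCL at the emitter: V_E/R_E = (V_BB−0.7−V_E)/R_B + (V_CC−0.2−V_E)/R_C, giving V_E = 1.77 V.
I_C = (V_CC − 0.2 − V_E)/R_C = (9.8 − 1.77)/1.8 = 4.46 mA.
Check: I_B = (5.6 − 1.77)/47 = 0.0815 mA, and β·I_B = 16.3 mA > I_C, confirming saturation.

saturation; I_C ≈ 4.5 mA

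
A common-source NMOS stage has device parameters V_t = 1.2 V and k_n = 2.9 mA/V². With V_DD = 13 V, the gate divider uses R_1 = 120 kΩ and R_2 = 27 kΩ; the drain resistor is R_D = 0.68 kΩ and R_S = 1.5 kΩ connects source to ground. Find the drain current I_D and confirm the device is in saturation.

I_D ≈ 0.43 mA

V_G = V_DD·R_2/(R_1+R_2) = 13×27/147 = 2.39 V.
Assume saturation: I_D = (k_n/2)(V_GS − V_t)² with V_GS = V_G − I_D·R_S = 2.39 − 1.5·I_D.
Substituting gives 3.26·I_D² − 6.17·I_D + 2.05 = 0, with roots I_D = 0.429 or 1.46 mA.
The root I_D = 1.46 mA gives V_GS = 0.196 V ≤ V_t, so take I_D = 0.429 mA.
Then V_GS = 1.74 V and V_DS = V_DD − I_D(R_D+R_S) = 13 − 0.429×2.18 = 12.1 V.
Saturation requires V_DS ≥ V_GS − V_t = 0.544 V; 12.1 ≥ 0.544 ✓.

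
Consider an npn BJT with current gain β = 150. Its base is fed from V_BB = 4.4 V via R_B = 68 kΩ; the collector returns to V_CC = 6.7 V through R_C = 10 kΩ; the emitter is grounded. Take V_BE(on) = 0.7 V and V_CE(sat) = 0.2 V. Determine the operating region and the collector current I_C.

saturation; I_C ≈ 0.65 mA

Assume active: I_B = (4.4 − 0.7)/68 = 0.0544 mA, giving I_C = β·I_B = 8.16 mA.
But then V_CE = 6.7 − 8.16×10 = -74.9 V < V_CE(sat) = 0.2 V — impossible in the active region.
So the transistor is saturated. With V_CE = 0.2 V, I_C = (V_CC − 0.2)/R_C = 6.5/10 = 0.65 mA.
Check: β·I_B = 8.16 mA > I_C = 0.65 mA, confirming saturation.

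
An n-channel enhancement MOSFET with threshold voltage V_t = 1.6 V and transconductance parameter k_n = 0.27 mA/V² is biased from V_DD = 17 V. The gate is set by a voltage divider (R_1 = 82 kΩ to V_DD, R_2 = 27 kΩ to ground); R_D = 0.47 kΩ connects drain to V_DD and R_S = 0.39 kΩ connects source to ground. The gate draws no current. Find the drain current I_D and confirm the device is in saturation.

I_D ≈ 0.73 mA

V_G = V_DD·R_2/(R_1+R_2) = 17×27/109 = 4.21 V.
Assume saturation: I_D = (k_n/2)(V_GS − V_t)² with V_GS = V_G − I_D·R_S = 4.21 − 0.39·I_D.
Substituting gives 0.0205·I_D² − 1.27·I_D + 0.92 = 0, with roots I_D = 0.73 or 61.4 mA.
The root I_D = 61.4 mA gives V_GS = -19.7 V ≤ V_t, so take I_D = 0.73 mA.
Then V_GS = 3.93 V and V_DS = V_DD − I_D(R_D+R_S) = 17 − 0.73×0.86 = 16.4 V.
Saturation requires V_DS ≥ V_GS − V_t = 2.33 V; 16.4 ≥ 2.33 ✓.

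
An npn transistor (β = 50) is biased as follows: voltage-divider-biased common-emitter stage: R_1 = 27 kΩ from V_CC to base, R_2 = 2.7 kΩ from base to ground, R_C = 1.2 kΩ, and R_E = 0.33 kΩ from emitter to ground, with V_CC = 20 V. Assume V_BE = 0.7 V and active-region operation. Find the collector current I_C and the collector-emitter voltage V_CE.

I_C ≈ 2.9 mA, V_CE ≈ 16 V

Thevenize the base divider: V_Th = V_CC·R_2/(R_1+R_2) = 20×2.7/29.7 = 1.82 V, R_Th = R_1‖R_2 = 2.45 kΩ.
Base-emitter loop: V_Th = I_B·R_Th + V_BE + (β+1)I_B·R_E, so I_B = (1.82 − 0.7) / (2.45 + 51×0.33) = 0.058 mA.
I_C = β·I_B = 50×0.058 = 2.9 mA, and I_E = (β+1)I_B = 2.96 mA.
V_CE = V_CC − I_C·R_C − I_E·R_E = 20 − 2.9×1.2 − 2.96×0.33 = 15.5 V.
V_CE = 15.5 V > 0.2 V confirms active-region operation.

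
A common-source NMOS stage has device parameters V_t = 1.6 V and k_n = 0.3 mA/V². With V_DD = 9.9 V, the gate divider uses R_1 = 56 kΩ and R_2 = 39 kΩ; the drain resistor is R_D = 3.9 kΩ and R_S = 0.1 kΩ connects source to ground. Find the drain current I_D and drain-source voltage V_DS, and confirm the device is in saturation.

V_G = V_DD·R_2/(R_1+R_2) = 9.9×39/95 = 4.06 V.
Assume saturation: I_D = (k_n/2)(V_GS − V_t)² with V_GS = V_G − I_D·R_S = 4.06 − 0.1·I_D.
Substituting gives 0.0015·I_D² − 1.07·I_D + 0.911 = 0, with roots I_D = 0.849 or 715 mA.
The root I_D = 715 mA gives V_GS = -67.4 V ≤ V_t, so take I_D = 0.849 mA.
Then V_GS = 3.98 V and V_DS = V_DD − I_D(R_D+R_S) = 9.9 − 0.849×4 = 6.5 V.
Saturation requires V_DS ≥ V_GS − V_t = 2.38 V; 6.5 ≥ 2.38 ✓.

I_D ≈ 0.85 mA, V_DS ≈ 6.5 V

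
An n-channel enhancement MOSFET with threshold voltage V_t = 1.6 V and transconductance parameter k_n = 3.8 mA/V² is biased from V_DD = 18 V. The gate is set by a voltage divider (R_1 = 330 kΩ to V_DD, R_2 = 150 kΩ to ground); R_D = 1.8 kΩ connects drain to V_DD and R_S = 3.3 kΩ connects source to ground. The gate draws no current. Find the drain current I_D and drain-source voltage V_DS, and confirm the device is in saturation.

V_G = V_DD·R_2/(R_1+R_2) = 18×150/480 = 5.62 V.
Assume saturation: I_D = (k_n/2)(V_GS − V_t)² with V_GS = V_G − I_D·R_S = 5.62 − 3.3·I_D.
Substituting gives 20.7·I_D² − 51.5·I_D + 30.8 = 0, with roots I_D = 1 or 1.49 mA.
The root I_D = 1.49 mA gives V_GS = 0.715 V ≤ V_t, so take I_D = 1 mA.
Then V_GS = 2.33 V and V_DS = V_DD − I_D(R_D+R_S) = 18 − 1×5.1 = 12.9 V.
Saturation requires V_DS ≥ V_GS − V_t = 0.725 V; 12.9 ≥ 0.725 ✓.

I_D ≈ 1 mA, V_DS ≈ 13 V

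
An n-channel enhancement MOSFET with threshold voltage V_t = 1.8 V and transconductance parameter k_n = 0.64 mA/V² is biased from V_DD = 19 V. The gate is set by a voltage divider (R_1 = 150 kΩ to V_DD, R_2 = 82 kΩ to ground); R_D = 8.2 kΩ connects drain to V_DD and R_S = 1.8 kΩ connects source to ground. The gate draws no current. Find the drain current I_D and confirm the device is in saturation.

I_D ≈ 1.5 mA

V_G = V_DD·R_2/(R_1+R_2) = 19×82/232 = 6.72 V.
Assume saturation: I_D = (k_n/2)(V_GS − V_t)² with V_GS = V_G − I_D·R_S = 6.72 − 1.8·I_D.
Substituting gives 1.04·I_D² − 6.66·I_D + 7.73 = 0, with roots I_D = 1.52 or 4.91 mA.
The root I_D = 4.91 mA gives V_GS = -2.12 V ≤ V_t, so take I_D = 1.52 mA.
Then V_GS = 3.98 V and V_DS = V_DD − I_D(R_D+R_S) = 19 − 1.52×10 = 3.8 V.
Saturation requires V_DS ≥ V_GS − V_t = 2.18 V; 3.8 ≥ 2.18 ✓.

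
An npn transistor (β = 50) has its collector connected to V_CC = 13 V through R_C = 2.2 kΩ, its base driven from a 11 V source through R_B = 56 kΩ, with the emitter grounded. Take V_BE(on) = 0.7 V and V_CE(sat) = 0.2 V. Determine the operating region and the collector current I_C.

saturation; I_C ≈ 5.8 mA

Assume active: I_B = (11 − 0.7)/56 = 0.184 mA, giving I_C = β·I_B = 9.2 mA.
But then V_CE = 13 − 9.2×2.2 = -7.23 V < V_CE(sat) = 0.2 V — impossible in the active region.
So the transistor is saturated. With V_CE = 0.2 V, I_C = (V_CC − 0.2)/R_C = 12.8/2.2 = 5.82 mA.
Check: β·I_B = 9.2 mA > I_C = 5.82 mA, confirming saturation.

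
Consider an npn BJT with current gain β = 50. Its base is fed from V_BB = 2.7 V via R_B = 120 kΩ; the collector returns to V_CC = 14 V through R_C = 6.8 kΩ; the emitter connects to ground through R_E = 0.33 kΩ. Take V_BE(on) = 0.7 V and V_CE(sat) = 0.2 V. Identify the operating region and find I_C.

Assume active. Base-emitter loop: I_B = (V_BB − V_BE)/(R_B + (β+1)R_E) = (2.7 − 0.7)/(120 + 51×0.33) = 0.0146 mA.
I_C = β·I_B = 50×0.0146 = 0.731 mA.
V_CE = V_CC − I_C·R_C − I_E·R_E = 14 − 0.731×6.8 − 0.745×0.33 = 8.78 V > V_CE(sat), so the active-region assumption holds.

active; I_C ≈ 0.73 mA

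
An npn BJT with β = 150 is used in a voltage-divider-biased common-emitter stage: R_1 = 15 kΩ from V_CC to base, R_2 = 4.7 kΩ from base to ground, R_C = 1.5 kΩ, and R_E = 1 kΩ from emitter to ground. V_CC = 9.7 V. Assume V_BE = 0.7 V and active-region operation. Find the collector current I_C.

Thevenize the base divider: V_Th = V_CC·R_2/(R_1+R_2) = 9.7×4.7/19.7 = 2.31 V, R_Th = R_1‖R_2 = 3.58 kΩ.
Base-emitter loop: V_Th = I_B·R_Th + V_BE + (β+1)I_B·R_E, so I_B = (2.31 − 0.7) / (3.58 + 151×1) = 0.0104 mA.
I_C = β·I_B = 150×0.0104 = 1.57 mA, and I_E = (β+1)I_B = 1.58 mA.
V_CE = V_CC − I_C·R_C − I_E·R_E = 9.7 − 1.57×1.5 − 1.58×1 = 5.77 V.
V_CE = 5.77 V > 0.2 V confirms active-region operation.

I_C ≈ 1.6 mA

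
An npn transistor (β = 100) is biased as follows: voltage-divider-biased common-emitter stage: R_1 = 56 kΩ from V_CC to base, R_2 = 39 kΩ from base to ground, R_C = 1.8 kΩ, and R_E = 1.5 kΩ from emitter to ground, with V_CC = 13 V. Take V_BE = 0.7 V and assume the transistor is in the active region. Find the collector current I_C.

Thevenize the base divider: V_Th = V_CC·R_2/(R_1+R_2) = 13×39/95 = 5.34 V, R_Th = R_1‖R_2 = 23 kΩ.
Base-emitter loop: V_Th = I_B·R_Th + V_BE + (β+1)I_B·R_E, so I_B = (5.34 − 0.7) / (23 + 101×1.5) = 0.0266 mA.
I_C = β·I_B = 100×0.0266 = 2.66 mA, and I_E = (β+1)I_B = 2.68 mA.
V_CE = V_CC − I_C·R_C − I_E·R_E = 13 − 2.66×1.8 − 2.68×1.5 = 4.19 V.
V_CE = 4.19 V > 0.2 V confirms active-region operation.

I_C ≈ 2.7 mA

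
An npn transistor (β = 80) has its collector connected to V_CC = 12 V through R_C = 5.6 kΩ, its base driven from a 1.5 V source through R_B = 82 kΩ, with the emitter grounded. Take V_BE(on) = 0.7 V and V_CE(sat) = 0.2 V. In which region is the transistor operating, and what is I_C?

Assume active. Base-emitter loop: I_B = (V_BB − V_BE)/R_B = (1.5 − 0.7)/82 = 0.00976 mA.
I_C = β·I_B = 80×0.00976 = 0.78 mA.
V_CE = V_CC − I_C·R_C = 12 − 0.78×5.6 = 7.63 V > V_CE(sat), so the active-region assumption holds.

active; I_C ≈ 0.78 mA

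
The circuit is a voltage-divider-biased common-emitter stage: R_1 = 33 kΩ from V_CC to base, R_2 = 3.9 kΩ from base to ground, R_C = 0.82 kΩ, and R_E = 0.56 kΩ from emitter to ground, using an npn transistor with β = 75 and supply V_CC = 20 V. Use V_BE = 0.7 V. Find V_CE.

V_CE ≈ 17 V

Thevenize the base divider: V_Th = V_CC·R_2/(R_1+R_2) = 20×3.9/36.9 = 2.11 V, R_Th = R_1‖R_2 = 3.49 kΩ.
Base-emitter loop: V_Th = I_B·R_Th + V_BE + (β+1)I_B·R_E, so I_B = (2.11 − 0.7) / (3.49 + 76×0.56) = 0.0307 mA.
I_C = β·I_B = 75×0.0307 = 2.3 mA, and I_E = (β+1)I_B = 2.33 mA.
V_CE = V_CC − I_C·R_C − I_E·R_E = 20 − 2.3×0.82 − 2.33×0.56 = 16.8 V.
V_CE = 16.8 V > 0.2 V confirms active-region operation.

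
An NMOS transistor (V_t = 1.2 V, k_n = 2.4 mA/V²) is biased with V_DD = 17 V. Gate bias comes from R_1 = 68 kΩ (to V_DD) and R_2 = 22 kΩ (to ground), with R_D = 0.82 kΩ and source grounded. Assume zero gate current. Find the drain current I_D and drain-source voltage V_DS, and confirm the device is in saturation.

I_D ≈ 10 mA, V_DS ≈ 8.4 V

V_G = V_DD·R_2/(R_1+R_2) = 17×22/90 = 4.16 V. With the source grounded, V_GS = V_G = 4.16 V.
Assume saturation: I_D = (k_n/2)(V_GS − V_t)² = (2.4/2)×(4.16 − 1.2)² = 1.2×2.96² = 10.5 mA.
V_DS = V_DD − I_D·R_D = 17 − 10.5×0.82 = 8.4 V.
Saturation requires V_DS ≥ V_GS − V_t = 2.96 V; 8.4 ≥ 2.96 ✓.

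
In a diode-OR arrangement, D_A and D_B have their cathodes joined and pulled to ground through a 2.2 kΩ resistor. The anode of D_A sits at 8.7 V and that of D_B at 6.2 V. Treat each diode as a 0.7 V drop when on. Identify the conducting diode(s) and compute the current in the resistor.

Only D_A conducts; I_R ≈ 3.6 mA

Assume both conduct. Then node N would need to be at both 8.7−0.7 = 8 V and 6.2−0.7 = 5.5 V, which is impossible.
Assume only D_A conducts: V_N = 8.7 − 0.7 = 8 V, so I_R = 8/2.2 = 3.64 mA.
Check D_B: its anode-to-cathode voltage is 6.2 − 8 = -1.8 V < 0.7 V, so it is off. The assumption is consistent.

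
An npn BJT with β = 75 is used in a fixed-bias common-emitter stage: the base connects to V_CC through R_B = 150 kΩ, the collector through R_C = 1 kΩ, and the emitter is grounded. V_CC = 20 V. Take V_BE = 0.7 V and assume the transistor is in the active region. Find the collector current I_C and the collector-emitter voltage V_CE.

I_C ≈ 9.7 mA, V_CE ≈ 10 V

Base loop: V_CC = I_B·R_B + V_BE, so I_B = (20 − 0.7)/150 kΩ = 0.129 mA.
In the active region I_C = β·I_B = 75 × 0.129 = 9.65 mA.
Collector loop: V_CE = V_CC − I_C·R_C = 20 − 9.65×1 = 10.3 V.
Since V_CE = 10.3 V > V_CE(sat) ≈ 0.2 V, the transistor is in the active region as assumed.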